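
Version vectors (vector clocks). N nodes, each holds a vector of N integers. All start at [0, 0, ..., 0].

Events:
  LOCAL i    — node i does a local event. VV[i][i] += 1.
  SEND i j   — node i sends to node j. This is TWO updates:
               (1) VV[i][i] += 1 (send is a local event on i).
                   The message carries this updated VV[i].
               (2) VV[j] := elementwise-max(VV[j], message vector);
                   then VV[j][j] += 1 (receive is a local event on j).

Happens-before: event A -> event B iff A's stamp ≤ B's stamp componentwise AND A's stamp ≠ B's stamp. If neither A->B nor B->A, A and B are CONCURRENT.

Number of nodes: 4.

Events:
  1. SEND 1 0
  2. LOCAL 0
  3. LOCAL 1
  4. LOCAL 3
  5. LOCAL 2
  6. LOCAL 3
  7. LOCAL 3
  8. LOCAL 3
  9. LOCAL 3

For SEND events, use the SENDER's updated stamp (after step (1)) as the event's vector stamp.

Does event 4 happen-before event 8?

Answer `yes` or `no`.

Answer: yes

Derivation:
Initial: VV[0]=[0, 0, 0, 0]
Initial: VV[1]=[0, 0, 0, 0]
Initial: VV[2]=[0, 0, 0, 0]
Initial: VV[3]=[0, 0, 0, 0]
Event 1: SEND 1->0: VV[1][1]++ -> VV[1]=[0, 1, 0, 0], msg_vec=[0, 1, 0, 0]; VV[0]=max(VV[0],msg_vec) then VV[0][0]++ -> VV[0]=[1, 1, 0, 0]
Event 2: LOCAL 0: VV[0][0]++ -> VV[0]=[2, 1, 0, 0]
Event 3: LOCAL 1: VV[1][1]++ -> VV[1]=[0, 2, 0, 0]
Event 4: LOCAL 3: VV[3][3]++ -> VV[3]=[0, 0, 0, 1]
Event 5: LOCAL 2: VV[2][2]++ -> VV[2]=[0, 0, 1, 0]
Event 6: LOCAL 3: VV[3][3]++ -> VV[3]=[0, 0, 0, 2]
Event 7: LOCAL 3: VV[3][3]++ -> VV[3]=[0, 0, 0, 3]
Event 8: LOCAL 3: VV[3][3]++ -> VV[3]=[0, 0, 0, 4]
Event 9: LOCAL 3: VV[3][3]++ -> VV[3]=[0, 0, 0, 5]
Event 4 stamp: [0, 0, 0, 1]
Event 8 stamp: [0, 0, 0, 4]
[0, 0, 0, 1] <= [0, 0, 0, 4]? True. Equal? False. Happens-before: True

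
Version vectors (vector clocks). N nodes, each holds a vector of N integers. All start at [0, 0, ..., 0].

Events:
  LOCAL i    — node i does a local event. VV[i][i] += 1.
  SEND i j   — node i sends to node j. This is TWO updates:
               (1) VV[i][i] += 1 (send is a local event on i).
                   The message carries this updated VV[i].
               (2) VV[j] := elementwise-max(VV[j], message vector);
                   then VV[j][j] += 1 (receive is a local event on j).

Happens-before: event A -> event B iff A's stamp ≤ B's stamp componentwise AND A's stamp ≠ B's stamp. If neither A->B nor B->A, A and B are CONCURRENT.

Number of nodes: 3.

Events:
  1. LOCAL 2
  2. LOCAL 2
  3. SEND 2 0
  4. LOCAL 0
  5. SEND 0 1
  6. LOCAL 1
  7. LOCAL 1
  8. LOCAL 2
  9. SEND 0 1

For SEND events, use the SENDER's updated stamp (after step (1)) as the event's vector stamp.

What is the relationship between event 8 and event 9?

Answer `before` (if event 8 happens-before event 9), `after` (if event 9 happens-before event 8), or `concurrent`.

Initial: VV[0]=[0, 0, 0]
Initial: VV[1]=[0, 0, 0]
Initial: VV[2]=[0, 0, 0]
Event 1: LOCAL 2: VV[2][2]++ -> VV[2]=[0, 0, 1]
Event 2: LOCAL 2: VV[2][2]++ -> VV[2]=[0, 0, 2]
Event 3: SEND 2->0: VV[2][2]++ -> VV[2]=[0, 0, 3], msg_vec=[0, 0, 3]; VV[0]=max(VV[0],msg_vec) then VV[0][0]++ -> VV[0]=[1, 0, 3]
Event 4: LOCAL 0: VV[0][0]++ -> VV[0]=[2, 0, 3]
Event 5: SEND 0->1: VV[0][0]++ -> VV[0]=[3, 0, 3], msg_vec=[3, 0, 3]; VV[1]=max(VV[1],msg_vec) then VV[1][1]++ -> VV[1]=[3, 1, 3]
Event 6: LOCAL 1: VV[1][1]++ -> VV[1]=[3, 2, 3]
Event 7: LOCAL 1: VV[1][1]++ -> VV[1]=[3, 3, 3]
Event 8: LOCAL 2: VV[2][2]++ -> VV[2]=[0, 0, 4]
Event 9: SEND 0->1: VV[0][0]++ -> VV[0]=[4, 0, 3], msg_vec=[4, 0, 3]; VV[1]=max(VV[1],msg_vec) then VV[1][1]++ -> VV[1]=[4, 4, 3]
Event 8 stamp: [0, 0, 4]
Event 9 stamp: [4, 0, 3]
[0, 0, 4] <= [4, 0, 3]? False
[4, 0, 3] <= [0, 0, 4]? False
Relation: concurrent

Answer: concurrent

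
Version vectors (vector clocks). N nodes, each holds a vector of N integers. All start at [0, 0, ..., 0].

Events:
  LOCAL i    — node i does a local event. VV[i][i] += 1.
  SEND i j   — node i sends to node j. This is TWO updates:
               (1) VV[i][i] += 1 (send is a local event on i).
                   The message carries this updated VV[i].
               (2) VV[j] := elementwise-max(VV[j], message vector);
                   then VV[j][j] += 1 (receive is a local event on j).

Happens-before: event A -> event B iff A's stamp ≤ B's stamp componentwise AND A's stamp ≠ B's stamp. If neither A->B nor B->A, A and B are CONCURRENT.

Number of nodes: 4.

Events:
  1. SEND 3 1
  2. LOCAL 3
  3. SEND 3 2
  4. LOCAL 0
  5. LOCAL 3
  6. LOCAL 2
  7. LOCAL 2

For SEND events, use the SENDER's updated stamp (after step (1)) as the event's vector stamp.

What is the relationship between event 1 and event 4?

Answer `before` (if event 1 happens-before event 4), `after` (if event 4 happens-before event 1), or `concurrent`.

Answer: concurrent

Derivation:
Initial: VV[0]=[0, 0, 0, 0]
Initial: VV[1]=[0, 0, 0, 0]
Initial: VV[2]=[0, 0, 0, 0]
Initial: VV[3]=[0, 0, 0, 0]
Event 1: SEND 3->1: VV[3][3]++ -> VV[3]=[0, 0, 0, 1], msg_vec=[0, 0, 0, 1]; VV[1]=max(VV[1],msg_vec) then VV[1][1]++ -> VV[1]=[0, 1, 0, 1]
Event 2: LOCAL 3: VV[3][3]++ -> VV[3]=[0, 0, 0, 2]
Event 3: SEND 3->2: VV[3][3]++ -> VV[3]=[0, 0, 0, 3], msg_vec=[0, 0, 0, 3]; VV[2]=max(VV[2],msg_vec) then VV[2][2]++ -> VV[2]=[0, 0, 1, 3]
Event 4: LOCAL 0: VV[0][0]++ -> VV[0]=[1, 0, 0, 0]
Event 5: LOCAL 3: VV[3][3]++ -> VV[3]=[0, 0, 0, 4]
Event 6: LOCAL 2: VV[2][2]++ -> VV[2]=[0, 0, 2, 3]
Event 7: LOCAL 2: VV[2][2]++ -> VV[2]=[0, 0, 3, 3]
Event 1 stamp: [0, 0, 0, 1]
Event 4 stamp: [1, 0, 0, 0]
[0, 0, 0, 1] <= [1, 0, 0, 0]? False
[1, 0, 0, 0] <= [0, 0, 0, 1]? False
Relation: concurrent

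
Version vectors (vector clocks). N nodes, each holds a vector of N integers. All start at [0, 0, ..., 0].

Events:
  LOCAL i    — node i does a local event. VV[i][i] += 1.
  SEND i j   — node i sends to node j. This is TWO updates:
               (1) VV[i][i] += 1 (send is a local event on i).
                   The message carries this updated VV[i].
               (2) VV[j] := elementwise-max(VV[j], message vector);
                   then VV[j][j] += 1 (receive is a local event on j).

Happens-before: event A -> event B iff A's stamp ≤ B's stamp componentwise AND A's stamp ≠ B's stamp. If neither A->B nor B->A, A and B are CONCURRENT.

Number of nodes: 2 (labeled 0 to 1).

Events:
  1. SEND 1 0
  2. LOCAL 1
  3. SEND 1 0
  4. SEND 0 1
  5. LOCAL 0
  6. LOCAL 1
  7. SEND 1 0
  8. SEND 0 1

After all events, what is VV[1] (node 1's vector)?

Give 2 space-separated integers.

Answer: 6 7

Derivation:
Initial: VV[0]=[0, 0]
Initial: VV[1]=[0, 0]
Event 1: SEND 1->0: VV[1][1]++ -> VV[1]=[0, 1], msg_vec=[0, 1]; VV[0]=max(VV[0],msg_vec) then VV[0][0]++ -> VV[0]=[1, 1]
Event 2: LOCAL 1: VV[1][1]++ -> VV[1]=[0, 2]
Event 3: SEND 1->0: VV[1][1]++ -> VV[1]=[0, 3], msg_vec=[0, 3]; VV[0]=max(VV[0],msg_vec) then VV[0][0]++ -> VV[0]=[2, 3]
Event 4: SEND 0->1: VV[0][0]++ -> VV[0]=[3, 3], msg_vec=[3, 3]; VV[1]=max(VV[1],msg_vec) then VV[1][1]++ -> VV[1]=[3, 4]
Event 5: LOCAL 0: VV[0][0]++ -> VV[0]=[4, 3]
Event 6: LOCAL 1: VV[1][1]++ -> VV[1]=[3, 5]
Event 7: SEND 1->0: VV[1][1]++ -> VV[1]=[3, 6], msg_vec=[3, 6]; VV[0]=max(VV[0],msg_vec) then VV[0][0]++ -> VV[0]=[5, 6]
Event 8: SEND 0->1: VV[0][0]++ -> VV[0]=[6, 6], msg_vec=[6, 6]; VV[1]=max(VV[1],msg_vec) then VV[1][1]++ -> VV[1]=[6, 7]
Final vectors: VV[0]=[6, 6]; VV[1]=[6, 7]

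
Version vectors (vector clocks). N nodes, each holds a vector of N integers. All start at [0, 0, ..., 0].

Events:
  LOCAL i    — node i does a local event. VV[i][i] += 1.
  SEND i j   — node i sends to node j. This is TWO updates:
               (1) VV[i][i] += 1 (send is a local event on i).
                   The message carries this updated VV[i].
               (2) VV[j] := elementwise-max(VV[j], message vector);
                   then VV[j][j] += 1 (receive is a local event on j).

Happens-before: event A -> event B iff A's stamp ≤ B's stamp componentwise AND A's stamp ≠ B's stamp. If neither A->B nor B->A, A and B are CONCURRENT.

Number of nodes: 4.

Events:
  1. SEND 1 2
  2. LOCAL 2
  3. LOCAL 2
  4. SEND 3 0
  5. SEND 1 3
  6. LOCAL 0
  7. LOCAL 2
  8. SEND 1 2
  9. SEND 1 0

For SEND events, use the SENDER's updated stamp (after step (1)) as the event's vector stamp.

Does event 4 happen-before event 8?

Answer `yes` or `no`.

Answer: no

Derivation:
Initial: VV[0]=[0, 0, 0, 0]
Initial: VV[1]=[0, 0, 0, 0]
Initial: VV[2]=[0, 0, 0, 0]
Initial: VV[3]=[0, 0, 0, 0]
Event 1: SEND 1->2: VV[1][1]++ -> VV[1]=[0, 1, 0, 0], msg_vec=[0, 1, 0, 0]; VV[2]=max(VV[2],msg_vec) then VV[2][2]++ -> VV[2]=[0, 1, 1, 0]
Event 2: LOCAL 2: VV[2][2]++ -> VV[2]=[0, 1, 2, 0]
Event 3: LOCAL 2: VV[2][2]++ -> VV[2]=[0, 1, 3, 0]
Event 4: SEND 3->0: VV[3][3]++ -> VV[3]=[0, 0, 0, 1], msg_vec=[0, 0, 0, 1]; VV[0]=max(VV[0],msg_vec) then VV[0][0]++ -> VV[0]=[1, 0, 0, 1]
Event 5: SEND 1->3: VV[1][1]++ -> VV[1]=[0, 2, 0, 0], msg_vec=[0, 2, 0, 0]; VV[3]=max(VV[3],msg_vec) then VV[3][3]++ -> VV[3]=[0, 2, 0, 2]
Event 6: LOCAL 0: VV[0][0]++ -> VV[0]=[2, 0, 0, 1]
Event 7: LOCAL 2: VV[2][2]++ -> VV[2]=[0, 1, 4, 0]
Event 8: SEND 1->2: VV[1][1]++ -> VV[1]=[0, 3, 0, 0], msg_vec=[0, 3, 0, 0]; VV[2]=max(VV[2],msg_vec) then VV[2][2]++ -> VV[2]=[0, 3, 5, 0]
Event 9: SEND 1->0: VV[1][1]++ -> VV[1]=[0, 4, 0, 0], msg_vec=[0, 4, 0, 0]; VV[0]=max(VV[0],msg_vec) then VV[0][0]++ -> VV[0]=[3, 4, 0, 1]
Event 4 stamp: [0, 0, 0, 1]
Event 8 stamp: [0, 3, 0, 0]
[0, 0, 0, 1] <= [0, 3, 0, 0]? False. Equal? False. Happens-before: False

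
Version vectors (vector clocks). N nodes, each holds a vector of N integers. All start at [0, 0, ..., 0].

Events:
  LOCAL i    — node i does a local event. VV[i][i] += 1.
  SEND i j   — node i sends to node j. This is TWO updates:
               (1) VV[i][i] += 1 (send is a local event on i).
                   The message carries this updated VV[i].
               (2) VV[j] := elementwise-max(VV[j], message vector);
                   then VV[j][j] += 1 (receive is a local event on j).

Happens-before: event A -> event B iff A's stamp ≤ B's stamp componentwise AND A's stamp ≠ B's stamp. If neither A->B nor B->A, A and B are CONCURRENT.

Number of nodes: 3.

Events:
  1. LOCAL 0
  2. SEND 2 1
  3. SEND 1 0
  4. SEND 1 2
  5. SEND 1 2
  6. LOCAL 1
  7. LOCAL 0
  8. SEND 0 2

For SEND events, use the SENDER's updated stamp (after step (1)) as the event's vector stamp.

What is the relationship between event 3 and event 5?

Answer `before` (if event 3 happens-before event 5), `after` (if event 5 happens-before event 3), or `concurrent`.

Answer: before

Derivation:
Initial: VV[0]=[0, 0, 0]
Initial: VV[1]=[0, 0, 0]
Initial: VV[2]=[0, 0, 0]
Event 1: LOCAL 0: VV[0][0]++ -> VV[0]=[1, 0, 0]
Event 2: SEND 2->1: VV[2][2]++ -> VV[2]=[0, 0, 1], msg_vec=[0, 0, 1]; VV[1]=max(VV[1],msg_vec) then VV[1][1]++ -> VV[1]=[0, 1, 1]
Event 3: SEND 1->0: VV[1][1]++ -> VV[1]=[0, 2, 1], msg_vec=[0, 2, 1]; VV[0]=max(VV[0],msg_vec) then VV[0][0]++ -> VV[0]=[2, 2, 1]
Event 4: SEND 1->2: VV[1][1]++ -> VV[1]=[0, 3, 1], msg_vec=[0, 3, 1]; VV[2]=max(VV[2],msg_vec) then VV[2][2]++ -> VV[2]=[0, 3, 2]
Event 5: SEND 1->2: VV[1][1]++ -> VV[1]=[0, 4, 1], msg_vec=[0, 4, 1]; VV[2]=max(VV[2],msg_vec) then VV[2][2]++ -> VV[2]=[0, 4, 3]
Event 6: LOCAL 1: VV[1][1]++ -> VV[1]=[0, 5, 1]
Event 7: LOCAL 0: VV[0][0]++ -> VV[0]=[3, 2, 1]
Event 8: SEND 0->2: VV[0][0]++ -> VV[0]=[4, 2, 1], msg_vec=[4, 2, 1]; VV[2]=max(VV[2],msg_vec) then VV[2][2]++ -> VV[2]=[4, 4, 4]
Event 3 stamp: [0, 2, 1]
Event 5 stamp: [0, 4, 1]
[0, 2, 1] <= [0, 4, 1]? True
[0, 4, 1] <= [0, 2, 1]? False
Relation: before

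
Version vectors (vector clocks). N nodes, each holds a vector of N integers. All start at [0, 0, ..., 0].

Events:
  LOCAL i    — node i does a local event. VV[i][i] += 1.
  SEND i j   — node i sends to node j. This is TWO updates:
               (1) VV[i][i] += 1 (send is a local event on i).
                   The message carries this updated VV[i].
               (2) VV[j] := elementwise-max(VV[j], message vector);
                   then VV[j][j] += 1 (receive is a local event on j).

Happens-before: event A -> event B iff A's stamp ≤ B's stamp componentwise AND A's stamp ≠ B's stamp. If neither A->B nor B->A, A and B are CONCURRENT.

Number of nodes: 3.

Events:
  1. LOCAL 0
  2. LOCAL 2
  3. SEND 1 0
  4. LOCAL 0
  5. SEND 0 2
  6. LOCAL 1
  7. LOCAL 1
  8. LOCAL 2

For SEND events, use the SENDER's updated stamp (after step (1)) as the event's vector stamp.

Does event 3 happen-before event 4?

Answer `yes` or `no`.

Answer: yes

Derivation:
Initial: VV[0]=[0, 0, 0]
Initial: VV[1]=[0, 0, 0]
Initial: VV[2]=[0, 0, 0]
Event 1: LOCAL 0: VV[0][0]++ -> VV[0]=[1, 0, 0]
Event 2: LOCAL 2: VV[2][2]++ -> VV[2]=[0, 0, 1]
Event 3: SEND 1->0: VV[1][1]++ -> VV[1]=[0, 1, 0], msg_vec=[0, 1, 0]; VV[0]=max(VV[0],msg_vec) then VV[0][0]++ -> VV[0]=[2, 1, 0]
Event 4: LOCAL 0: VV[0][0]++ -> VV[0]=[3, 1, 0]
Event 5: SEND 0->2: VV[0][0]++ -> VV[0]=[4, 1, 0], msg_vec=[4, 1, 0]; VV[2]=max(VV[2],msg_vec) then VV[2][2]++ -> VV[2]=[4, 1, 2]
Event 6: LOCAL 1: VV[1][1]++ -> VV[1]=[0, 2, 0]
Event 7: LOCAL 1: VV[1][1]++ -> VV[1]=[0, 3, 0]
Event 8: LOCAL 2: VV[2][2]++ -> VV[2]=[4, 1, 3]
Event 3 stamp: [0, 1, 0]
Event 4 stamp: [3, 1, 0]
[0, 1, 0] <= [3, 1, 0]? True. Equal? False. Happens-before: True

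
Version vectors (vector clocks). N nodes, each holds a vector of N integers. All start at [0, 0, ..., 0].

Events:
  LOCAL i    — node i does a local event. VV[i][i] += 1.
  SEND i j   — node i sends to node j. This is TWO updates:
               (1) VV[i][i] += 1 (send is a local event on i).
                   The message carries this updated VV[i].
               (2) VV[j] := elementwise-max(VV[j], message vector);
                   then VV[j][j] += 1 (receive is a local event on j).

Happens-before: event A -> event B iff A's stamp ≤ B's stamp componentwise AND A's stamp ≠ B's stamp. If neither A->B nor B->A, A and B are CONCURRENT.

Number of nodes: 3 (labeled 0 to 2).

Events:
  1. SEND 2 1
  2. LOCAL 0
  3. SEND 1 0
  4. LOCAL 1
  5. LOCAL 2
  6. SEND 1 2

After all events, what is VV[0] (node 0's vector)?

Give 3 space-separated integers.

Answer: 2 2 1

Derivation:
Initial: VV[0]=[0, 0, 0]
Initial: VV[1]=[0, 0, 0]
Initial: VV[2]=[0, 0, 0]
Event 1: SEND 2->1: VV[2][2]++ -> VV[2]=[0, 0, 1], msg_vec=[0, 0, 1]; VV[1]=max(VV[1],msg_vec) then VV[1][1]++ -> VV[1]=[0, 1, 1]
Event 2: LOCAL 0: VV[0][0]++ -> VV[0]=[1, 0, 0]
Event 3: SEND 1->0: VV[1][1]++ -> VV[1]=[0, 2, 1], msg_vec=[0, 2, 1]; VV[0]=max(VV[0],msg_vec) then VV[0][0]++ -> VV[0]=[2, 2, 1]
Event 4: LOCAL 1: VV[1][1]++ -> VV[1]=[0, 3, 1]
Event 5: LOCAL 2: VV[2][2]++ -> VV[2]=[0, 0, 2]
Event 6: SEND 1->2: VV[1][1]++ -> VV[1]=[0, 4, 1], msg_vec=[0, 4, 1]; VV[2]=max(VV[2],msg_vec) then VV[2][2]++ -> VV[2]=[0, 4, 3]
Final vectors: VV[0]=[2, 2, 1]; VV[1]=[0, 4, 1]; VV[2]=[0, 4, 3]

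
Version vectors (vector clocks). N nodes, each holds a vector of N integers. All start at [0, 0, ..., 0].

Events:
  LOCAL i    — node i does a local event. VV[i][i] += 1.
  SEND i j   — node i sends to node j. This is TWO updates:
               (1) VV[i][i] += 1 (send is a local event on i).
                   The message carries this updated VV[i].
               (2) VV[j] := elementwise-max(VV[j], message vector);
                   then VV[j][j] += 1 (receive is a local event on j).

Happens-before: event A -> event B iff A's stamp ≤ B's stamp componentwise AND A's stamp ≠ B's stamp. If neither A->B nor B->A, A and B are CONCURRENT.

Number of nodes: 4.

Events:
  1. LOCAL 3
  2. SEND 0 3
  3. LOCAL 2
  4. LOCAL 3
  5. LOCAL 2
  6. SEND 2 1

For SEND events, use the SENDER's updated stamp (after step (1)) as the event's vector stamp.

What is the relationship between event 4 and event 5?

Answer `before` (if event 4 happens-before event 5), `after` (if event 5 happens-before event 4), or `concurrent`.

Answer: concurrent

Derivation:
Initial: VV[0]=[0, 0, 0, 0]
Initial: VV[1]=[0, 0, 0, 0]
Initial: VV[2]=[0, 0, 0, 0]
Initial: VV[3]=[0, 0, 0, 0]
Event 1: LOCAL 3: VV[3][3]++ -> VV[3]=[0, 0, 0, 1]
Event 2: SEND 0->3: VV[0][0]++ -> VV[0]=[1, 0, 0, 0], msg_vec=[1, 0, 0, 0]; VV[3]=max(VV[3],msg_vec) then VV[3][3]++ -> VV[3]=[1, 0, 0, 2]
Event 3: LOCAL 2: VV[2][2]++ -> VV[2]=[0, 0, 1, 0]
Event 4: LOCAL 3: VV[3][3]++ -> VV[3]=[1, 0, 0, 3]
Event 5: LOCAL 2: VV[2][2]++ -> VV[2]=[0, 0, 2, 0]
Event 6: SEND 2->1: VV[2][2]++ -> VV[2]=[0, 0, 3, 0], msg_vec=[0, 0, 3, 0]; VV[1]=max(VV[1],msg_vec) then VV[1][1]++ -> VV[1]=[0, 1, 3, 0]
Event 4 stamp: [1, 0, 0, 3]
Event 5 stamp: [0, 0, 2, 0]
[1, 0, 0, 3] <= [0, 0, 2, 0]? False
[0, 0, 2, 0] <= [1, 0, 0, 3]? False
Relation: concurrent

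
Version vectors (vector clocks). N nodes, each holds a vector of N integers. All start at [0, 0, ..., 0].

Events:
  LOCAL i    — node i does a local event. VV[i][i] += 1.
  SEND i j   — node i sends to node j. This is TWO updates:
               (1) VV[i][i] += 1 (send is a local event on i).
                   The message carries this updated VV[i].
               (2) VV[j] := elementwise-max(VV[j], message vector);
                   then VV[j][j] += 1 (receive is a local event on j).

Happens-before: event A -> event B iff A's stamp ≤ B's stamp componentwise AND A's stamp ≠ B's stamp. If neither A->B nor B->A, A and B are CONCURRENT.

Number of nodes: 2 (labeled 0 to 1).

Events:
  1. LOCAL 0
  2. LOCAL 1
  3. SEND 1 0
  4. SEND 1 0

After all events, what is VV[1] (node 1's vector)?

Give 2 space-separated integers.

Initial: VV[0]=[0, 0]
Initial: VV[1]=[0, 0]
Event 1: LOCAL 0: VV[0][0]++ -> VV[0]=[1, 0]
Event 2: LOCAL 1: VV[1][1]++ -> VV[1]=[0, 1]
Event 3: SEND 1->0: VV[1][1]++ -> VV[1]=[0, 2], msg_vec=[0, 2]; VV[0]=max(VV[0],msg_vec) then VV[0][0]++ -> VV[0]=[2, 2]
Event 4: SEND 1->0: VV[1][1]++ -> VV[1]=[0, 3], msg_vec=[0, 3]; VV[0]=max(VV[0],msg_vec) then VV[0][0]++ -> VV[0]=[3, 3]
Final vectors: VV[0]=[3, 3]; VV[1]=[0, 3]

Answer: 0 3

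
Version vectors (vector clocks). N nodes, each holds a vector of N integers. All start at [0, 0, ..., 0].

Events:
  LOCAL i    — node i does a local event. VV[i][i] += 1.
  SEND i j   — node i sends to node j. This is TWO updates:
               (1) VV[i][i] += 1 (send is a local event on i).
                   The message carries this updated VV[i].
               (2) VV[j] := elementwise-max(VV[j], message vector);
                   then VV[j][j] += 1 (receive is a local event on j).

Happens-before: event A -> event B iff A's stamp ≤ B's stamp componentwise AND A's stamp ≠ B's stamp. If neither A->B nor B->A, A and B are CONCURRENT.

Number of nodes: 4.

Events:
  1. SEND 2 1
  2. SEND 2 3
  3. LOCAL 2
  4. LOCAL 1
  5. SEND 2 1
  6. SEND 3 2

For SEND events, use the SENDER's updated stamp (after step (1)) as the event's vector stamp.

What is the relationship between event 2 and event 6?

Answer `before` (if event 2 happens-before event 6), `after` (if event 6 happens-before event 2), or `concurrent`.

Answer: before

Derivation:
Initial: VV[0]=[0, 0, 0, 0]
Initial: VV[1]=[0, 0, 0, 0]
Initial: VV[2]=[0, 0, 0, 0]
Initial: VV[3]=[0, 0, 0, 0]
Event 1: SEND 2->1: VV[2][2]++ -> VV[2]=[0, 0, 1, 0], msg_vec=[0, 0, 1, 0]; VV[1]=max(VV[1],msg_vec) then VV[1][1]++ -> VV[1]=[0, 1, 1, 0]
Event 2: SEND 2->3: VV[2][2]++ -> VV[2]=[0, 0, 2, 0], msg_vec=[0, 0, 2, 0]; VV[3]=max(VV[3],msg_vec) then VV[3][3]++ -> VV[3]=[0, 0, 2, 1]
Event 3: LOCAL 2: VV[2][2]++ -> VV[2]=[0, 0, 3, 0]
Event 4: LOCAL 1: VV[1][1]++ -> VV[1]=[0, 2, 1, 0]
Event 5: SEND 2->1: VV[2][2]++ -> VV[2]=[0, 0, 4, 0], msg_vec=[0, 0, 4, 0]; VV[1]=max(VV[1],msg_vec) then VV[1][1]++ -> VV[1]=[0, 3, 4, 0]
Event 6: SEND 3->2: VV[3][3]++ -> VV[3]=[0, 0, 2, 2], msg_vec=[0, 0, 2, 2]; VV[2]=max(VV[2],msg_vec) then VV[2][2]++ -> VV[2]=[0, 0, 5, 2]
Event 2 stamp: [0, 0, 2, 0]
Event 6 stamp: [0, 0, 2, 2]
[0, 0, 2, 0] <= [0, 0, 2, 2]? True
[0, 0, 2, 2] <= [0, 0, 2, 0]? False
Relation: before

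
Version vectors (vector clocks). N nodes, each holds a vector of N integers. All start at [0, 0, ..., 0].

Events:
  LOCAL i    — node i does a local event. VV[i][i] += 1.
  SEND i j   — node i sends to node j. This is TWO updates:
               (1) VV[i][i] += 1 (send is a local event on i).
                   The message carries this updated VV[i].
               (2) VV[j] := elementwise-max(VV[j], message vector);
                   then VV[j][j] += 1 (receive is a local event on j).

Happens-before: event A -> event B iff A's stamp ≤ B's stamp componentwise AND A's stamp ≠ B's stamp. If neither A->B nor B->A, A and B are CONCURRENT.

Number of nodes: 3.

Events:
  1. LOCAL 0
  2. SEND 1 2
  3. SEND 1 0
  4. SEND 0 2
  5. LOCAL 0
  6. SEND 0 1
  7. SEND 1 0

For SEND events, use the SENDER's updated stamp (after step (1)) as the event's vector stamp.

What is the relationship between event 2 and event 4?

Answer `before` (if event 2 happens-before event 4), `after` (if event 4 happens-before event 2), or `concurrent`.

Answer: before

Derivation:
Initial: VV[0]=[0, 0, 0]
Initial: VV[1]=[0, 0, 0]
Initial: VV[2]=[0, 0, 0]
Event 1: LOCAL 0: VV[0][0]++ -> VV[0]=[1, 0, 0]
Event 2: SEND 1->2: VV[1][1]++ -> VV[1]=[0, 1, 0], msg_vec=[0, 1, 0]; VV[2]=max(VV[2],msg_vec) then VV[2][2]++ -> VV[2]=[0, 1, 1]
Event 3: SEND 1->0: VV[1][1]++ -> VV[1]=[0, 2, 0], msg_vec=[0, 2, 0]; VV[0]=max(VV[0],msg_vec) then VV[0][0]++ -> VV[0]=[2, 2, 0]
Event 4: SEND 0->2: VV[0][0]++ -> VV[0]=[3, 2, 0], msg_vec=[3, 2, 0]; VV[2]=max(VV[2],msg_vec) then VV[2][2]++ -> VV[2]=[3, 2, 2]
Event 5: LOCAL 0: VV[0][0]++ -> VV[0]=[4, 2, 0]
Event 6: SEND 0->1: VV[0][0]++ -> VV[0]=[5, 2, 0], msg_vec=[5, 2, 0]; VV[1]=max(VV[1],msg_vec) then VV[1][1]++ -> VV[1]=[5, 3, 0]
Event 7: SEND 1->0: VV[1][1]++ -> VV[1]=[5, 4, 0], msg_vec=[5, 4, 0]; VV[0]=max(VV[0],msg_vec) then VV[0][0]++ -> VV[0]=[6, 4, 0]
Event 2 stamp: [0, 1, 0]
Event 4 stamp: [3, 2, 0]
[0, 1, 0] <= [3, 2, 0]? True
[3, 2, 0] <= [0, 1, 0]? False
Relation: before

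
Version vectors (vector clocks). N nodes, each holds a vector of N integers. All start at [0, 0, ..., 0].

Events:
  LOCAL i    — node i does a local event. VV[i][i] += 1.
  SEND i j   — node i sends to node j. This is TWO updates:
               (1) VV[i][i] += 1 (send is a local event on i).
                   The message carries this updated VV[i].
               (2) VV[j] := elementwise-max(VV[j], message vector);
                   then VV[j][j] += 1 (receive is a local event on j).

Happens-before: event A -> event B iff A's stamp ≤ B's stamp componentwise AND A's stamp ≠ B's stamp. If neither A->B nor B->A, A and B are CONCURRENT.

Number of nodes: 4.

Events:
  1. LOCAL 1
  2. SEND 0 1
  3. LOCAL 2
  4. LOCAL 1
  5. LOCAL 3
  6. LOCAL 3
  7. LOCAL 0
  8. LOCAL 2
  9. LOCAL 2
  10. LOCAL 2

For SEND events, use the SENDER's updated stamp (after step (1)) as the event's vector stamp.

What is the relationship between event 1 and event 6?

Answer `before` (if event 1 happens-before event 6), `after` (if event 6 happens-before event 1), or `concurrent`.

Initial: VV[0]=[0, 0, 0, 0]
Initial: VV[1]=[0, 0, 0, 0]
Initial: VV[2]=[0, 0, 0, 0]
Initial: VV[3]=[0, 0, 0, 0]
Event 1: LOCAL 1: VV[1][1]++ -> VV[1]=[0, 1, 0, 0]
Event 2: SEND 0->1: VV[0][0]++ -> VV[0]=[1, 0, 0, 0], msg_vec=[1, 0, 0, 0]; VV[1]=max(VV[1],msg_vec) then VV[1][1]++ -> VV[1]=[1, 2, 0, 0]
Event 3: LOCAL 2: VV[2][2]++ -> VV[2]=[0, 0, 1, 0]
Event 4: LOCAL 1: VV[1][1]++ -> VV[1]=[1, 3, 0, 0]
Event 5: LOCAL 3: VV[3][3]++ -> VV[3]=[0, 0, 0, 1]
Event 6: LOCAL 3: VV[3][3]++ -> VV[3]=[0, 0, 0, 2]
Event 7: LOCAL 0: VV[0][0]++ -> VV[0]=[2, 0, 0, 0]
Event 8: LOCAL 2: VV[2][2]++ -> VV[2]=[0, 0, 2, 0]
Event 9: LOCAL 2: VV[2][2]++ -> VV[2]=[0, 0, 3, 0]
Event 10: LOCAL 2: VV[2][2]++ -> VV[2]=[0, 0, 4, 0]
Event 1 stamp: [0, 1, 0, 0]
Event 6 stamp: [0, 0, 0, 2]
[0, 1, 0, 0] <= [0, 0, 0, 2]? False
[0, 0, 0, 2] <= [0, 1, 0, 0]? False
Relation: concurrent

Answer: concurrent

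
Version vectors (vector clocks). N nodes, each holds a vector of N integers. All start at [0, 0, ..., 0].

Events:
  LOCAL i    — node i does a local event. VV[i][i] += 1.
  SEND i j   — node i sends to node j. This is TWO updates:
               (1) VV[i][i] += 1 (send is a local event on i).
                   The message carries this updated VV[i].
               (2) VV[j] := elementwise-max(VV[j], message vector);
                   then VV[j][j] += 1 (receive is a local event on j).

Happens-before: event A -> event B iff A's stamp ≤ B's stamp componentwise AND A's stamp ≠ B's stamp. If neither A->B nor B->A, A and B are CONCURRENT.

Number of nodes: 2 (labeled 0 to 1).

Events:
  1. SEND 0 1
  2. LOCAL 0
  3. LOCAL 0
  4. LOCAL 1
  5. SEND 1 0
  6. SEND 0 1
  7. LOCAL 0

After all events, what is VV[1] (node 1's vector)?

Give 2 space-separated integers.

Initial: VV[0]=[0, 0]
Initial: VV[1]=[0, 0]
Event 1: SEND 0->1: VV[0][0]++ -> VV[0]=[1, 0], msg_vec=[1, 0]; VV[1]=max(VV[1],msg_vec) then VV[1][1]++ -> VV[1]=[1, 1]
Event 2: LOCAL 0: VV[0][0]++ -> VV[0]=[2, 0]
Event 3: LOCAL 0: VV[0][0]++ -> VV[0]=[3, 0]
Event 4: LOCAL 1: VV[1][1]++ -> VV[1]=[1, 2]
Event 5: SEND 1->0: VV[1][1]++ -> VV[1]=[1, 3], msg_vec=[1, 3]; VV[0]=max(VV[0],msg_vec) then VV[0][0]++ -> VV[0]=[4, 3]
Event 6: SEND 0->1: VV[0][0]++ -> VV[0]=[5, 3], msg_vec=[5, 3]; VV[1]=max(VV[1],msg_vec) then VV[1][1]++ -> VV[1]=[5, 4]
Event 7: LOCAL 0: VV[0][0]++ -> VV[0]=[6, 3]
Final vectors: VV[0]=[6, 3]; VV[1]=[5, 4]

Answer: 5 4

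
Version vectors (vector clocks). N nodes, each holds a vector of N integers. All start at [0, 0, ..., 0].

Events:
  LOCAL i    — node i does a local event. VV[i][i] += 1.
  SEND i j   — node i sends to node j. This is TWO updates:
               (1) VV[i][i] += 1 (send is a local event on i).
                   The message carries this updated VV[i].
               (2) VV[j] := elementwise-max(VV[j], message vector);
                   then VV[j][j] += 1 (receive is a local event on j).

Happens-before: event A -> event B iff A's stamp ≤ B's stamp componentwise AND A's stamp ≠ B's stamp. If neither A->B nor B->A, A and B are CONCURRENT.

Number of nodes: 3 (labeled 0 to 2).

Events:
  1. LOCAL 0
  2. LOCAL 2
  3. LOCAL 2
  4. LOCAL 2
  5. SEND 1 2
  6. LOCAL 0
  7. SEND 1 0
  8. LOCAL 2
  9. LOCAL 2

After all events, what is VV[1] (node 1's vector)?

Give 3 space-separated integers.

Answer: 0 2 0

Derivation:
Initial: VV[0]=[0, 0, 0]
Initial: VV[1]=[0, 0, 0]
Initial: VV[2]=[0, 0, 0]
Event 1: LOCAL 0: VV[0][0]++ -> VV[0]=[1, 0, 0]
Event 2: LOCAL 2: VV[2][2]++ -> VV[2]=[0, 0, 1]
Event 3: LOCAL 2: VV[2][2]++ -> VV[2]=[0, 0, 2]
Event 4: LOCAL 2: VV[2][2]++ -> VV[2]=[0, 0, 3]
Event 5: SEND 1->2: VV[1][1]++ -> VV[1]=[0, 1, 0], msg_vec=[0, 1, 0]; VV[2]=max(VV[2],msg_vec) then VV[2][2]++ -> VV[2]=[0, 1, 4]
Event 6: LOCAL 0: VV[0][0]++ -> VV[0]=[2, 0, 0]
Event 7: SEND 1->0: VV[1][1]++ -> VV[1]=[0, 2, 0], msg_vec=[0, 2, 0]; VV[0]=max(VV[0],msg_vec) then VV[0][0]++ -> VV[0]=[3, 2, 0]
Event 8: LOCAL 2: VV[2][2]++ -> VV[2]=[0, 1, 5]
Event 9: LOCAL 2: VV[2][2]++ -> VV[2]=[0, 1, 6]
Final vectors: VV[0]=[3, 2, 0]; VV[1]=[0, 2, 0]; VV[2]=[0, 1, 6]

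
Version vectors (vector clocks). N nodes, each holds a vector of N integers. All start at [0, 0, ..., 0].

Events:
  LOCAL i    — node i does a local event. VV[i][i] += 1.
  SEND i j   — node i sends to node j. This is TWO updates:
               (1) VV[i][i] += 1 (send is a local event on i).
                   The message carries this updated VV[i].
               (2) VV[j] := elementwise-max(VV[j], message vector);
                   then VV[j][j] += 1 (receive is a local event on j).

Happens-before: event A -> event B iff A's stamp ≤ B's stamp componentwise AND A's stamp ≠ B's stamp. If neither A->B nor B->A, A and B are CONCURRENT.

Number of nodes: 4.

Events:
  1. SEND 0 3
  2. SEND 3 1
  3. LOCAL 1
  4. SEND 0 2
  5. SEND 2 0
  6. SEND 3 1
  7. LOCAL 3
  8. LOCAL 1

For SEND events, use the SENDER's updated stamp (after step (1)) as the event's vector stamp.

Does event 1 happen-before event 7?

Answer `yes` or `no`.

Answer: yes

Derivation:
Initial: VV[0]=[0, 0, 0, 0]
Initial: VV[1]=[0, 0, 0, 0]
Initial: VV[2]=[0, 0, 0, 0]
Initial: VV[3]=[0, 0, 0, 0]
Event 1: SEND 0->3: VV[0][0]++ -> VV[0]=[1, 0, 0, 0], msg_vec=[1, 0, 0, 0]; VV[3]=max(VV[3],msg_vec) then VV[3][3]++ -> VV[3]=[1, 0, 0, 1]
Event 2: SEND 3->1: VV[3][3]++ -> VV[3]=[1, 0, 0, 2], msg_vec=[1, 0, 0, 2]; VV[1]=max(VV[1],msg_vec) then VV[1][1]++ -> VV[1]=[1, 1, 0, 2]
Event 3: LOCAL 1: VV[1][1]++ -> VV[1]=[1, 2, 0, 2]
Event 4: SEND 0->2: VV[0][0]++ -> VV[0]=[2, 0, 0, 0], msg_vec=[2, 0, 0, 0]; VV[2]=max(VV[2],msg_vec) then VV[2][2]++ -> VV[2]=[2, 0, 1, 0]
Event 5: SEND 2->0: VV[2][2]++ -> VV[2]=[2, 0, 2, 0], msg_vec=[2, 0, 2, 0]; VV[0]=max(VV[0],msg_vec) then VV[0][0]++ -> VV[0]=[3, 0, 2, 0]
Event 6: SEND 3->1: VV[3][3]++ -> VV[3]=[1, 0, 0, 3], msg_vec=[1, 0, 0, 3]; VV[1]=max(VV[1],msg_vec) then VV[1][1]++ -> VV[1]=[1, 3, 0, 3]
Event 7: LOCAL 3: VV[3][3]++ -> VV[3]=[1, 0, 0, 4]
Event 8: LOCAL 1: VV[1][1]++ -> VV[1]=[1, 4, 0, 3]
Event 1 stamp: [1, 0, 0, 0]
Event 7 stamp: [1, 0, 0, 4]
[1, 0, 0, 0] <= [1, 0, 0, 4]? True. Equal? False. Happens-before: True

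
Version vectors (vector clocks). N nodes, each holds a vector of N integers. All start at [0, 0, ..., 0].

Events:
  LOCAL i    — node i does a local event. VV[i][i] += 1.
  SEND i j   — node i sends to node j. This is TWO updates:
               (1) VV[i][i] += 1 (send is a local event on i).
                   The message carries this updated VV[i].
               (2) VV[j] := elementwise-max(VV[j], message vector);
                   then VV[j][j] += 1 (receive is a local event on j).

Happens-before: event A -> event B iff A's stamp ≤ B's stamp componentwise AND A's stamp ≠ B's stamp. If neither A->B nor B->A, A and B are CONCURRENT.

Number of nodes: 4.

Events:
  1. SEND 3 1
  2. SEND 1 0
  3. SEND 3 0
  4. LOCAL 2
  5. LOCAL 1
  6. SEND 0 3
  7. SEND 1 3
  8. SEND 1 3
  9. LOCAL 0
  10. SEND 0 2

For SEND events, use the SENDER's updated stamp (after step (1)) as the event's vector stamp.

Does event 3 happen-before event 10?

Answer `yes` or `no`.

Initial: VV[0]=[0, 0, 0, 0]
Initial: VV[1]=[0, 0, 0, 0]
Initial: VV[2]=[0, 0, 0, 0]
Initial: VV[3]=[0, 0, 0, 0]
Event 1: SEND 3->1: VV[3][3]++ -> VV[3]=[0, 0, 0, 1], msg_vec=[0, 0, 0, 1]; VV[1]=max(VV[1],msg_vec) then VV[1][1]++ -> VV[1]=[0, 1, 0, 1]
Event 2: SEND 1->0: VV[1][1]++ -> VV[1]=[0, 2, 0, 1], msg_vec=[0, 2, 0, 1]; VV[0]=max(VV[0],msg_vec) then VV[0][0]++ -> VV[0]=[1, 2, 0, 1]
Event 3: SEND 3->0: VV[3][3]++ -> VV[3]=[0, 0, 0, 2], msg_vec=[0, 0, 0, 2]; VV[0]=max(VV[0],msg_vec) then VV[0][0]++ -> VV[0]=[2, 2, 0, 2]
Event 4: LOCAL 2: VV[2][2]++ -> VV[2]=[0, 0, 1, 0]
Event 5: LOCAL 1: VV[1][1]++ -> VV[1]=[0, 3, 0, 1]
Event 6: SEND 0->3: VV[0][0]++ -> VV[0]=[3, 2, 0, 2], msg_vec=[3, 2, 0, 2]; VV[3]=max(VV[3],msg_vec) then VV[3][3]++ -> VV[3]=[3, 2, 0, 3]
Event 7: SEND 1->3: VV[1][1]++ -> VV[1]=[0, 4, 0, 1], msg_vec=[0, 4, 0, 1]; VV[3]=max(VV[3],msg_vec) then VV[3][3]++ -> VV[3]=[3, 4, 0, 4]
Event 8: SEND 1->3: VV[1][1]++ -> VV[1]=[0, 5, 0, 1], msg_vec=[0, 5, 0, 1]; VV[3]=max(VV[3],msg_vec) then VV[3][3]++ -> VV[3]=[3, 5, 0, 5]
Event 9: LOCAL 0: VV[0][0]++ -> VV[0]=[4, 2, 0, 2]
Event 10: SEND 0->2: VV[0][0]++ -> VV[0]=[5, 2, 0, 2], msg_vec=[5, 2, 0, 2]; VV[2]=max(VV[2],msg_vec) then VV[2][2]++ -> VV[2]=[5, 2, 2, 2]
Event 3 stamp: [0, 0, 0, 2]
Event 10 stamp: [5, 2, 0, 2]
[0, 0, 0, 2] <= [5, 2, 0, 2]? True. Equal? False. Happens-before: True

Answer: yes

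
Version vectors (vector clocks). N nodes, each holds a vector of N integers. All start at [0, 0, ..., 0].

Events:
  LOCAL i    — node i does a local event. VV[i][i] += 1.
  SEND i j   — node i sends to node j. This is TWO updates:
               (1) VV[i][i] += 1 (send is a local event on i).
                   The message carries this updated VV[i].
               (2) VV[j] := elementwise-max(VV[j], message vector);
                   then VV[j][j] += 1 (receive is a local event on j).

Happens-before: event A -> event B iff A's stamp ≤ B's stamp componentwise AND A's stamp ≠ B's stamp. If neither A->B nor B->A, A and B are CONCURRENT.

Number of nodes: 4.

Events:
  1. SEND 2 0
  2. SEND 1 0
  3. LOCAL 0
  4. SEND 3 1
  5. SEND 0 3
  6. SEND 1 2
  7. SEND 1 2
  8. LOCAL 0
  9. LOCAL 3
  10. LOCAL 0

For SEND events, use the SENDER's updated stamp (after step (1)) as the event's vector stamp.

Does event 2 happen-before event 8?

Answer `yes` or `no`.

Initial: VV[0]=[0, 0, 0, 0]
Initial: VV[1]=[0, 0, 0, 0]
Initial: VV[2]=[0, 0, 0, 0]
Initial: VV[3]=[0, 0, 0, 0]
Event 1: SEND 2->0: VV[2][2]++ -> VV[2]=[0, 0, 1, 0], msg_vec=[0, 0, 1, 0]; VV[0]=max(VV[0],msg_vec) then VV[0][0]++ -> VV[0]=[1, 0, 1, 0]
Event 2: SEND 1->0: VV[1][1]++ -> VV[1]=[0, 1, 0, 0], msg_vec=[0, 1, 0, 0]; VV[0]=max(VV[0],msg_vec) then VV[0][0]++ -> VV[0]=[2, 1, 1, 0]
Event 3: LOCAL 0: VV[0][0]++ -> VV[0]=[3, 1, 1, 0]
Event 4: SEND 3->1: VV[3][3]++ -> VV[3]=[0, 0, 0, 1], msg_vec=[0, 0, 0, 1]; VV[1]=max(VV[1],msg_vec) then VV[1][1]++ -> VV[1]=[0, 2, 0, 1]
Event 5: SEND 0->3: VV[0][0]++ -> VV[0]=[4, 1, 1, 0], msg_vec=[4, 1, 1, 0]; VV[3]=max(VV[3],msg_vec) then VV[3][3]++ -> VV[3]=[4, 1, 1, 2]
Event 6: SEND 1->2: VV[1][1]++ -> VV[1]=[0, 3, 0, 1], msg_vec=[0, 3, 0, 1]; VV[2]=max(VV[2],msg_vec) then VV[2][2]++ -> VV[2]=[0, 3, 2, 1]
Event 7: SEND 1->2: VV[1][1]++ -> VV[1]=[0, 4, 0, 1], msg_vec=[0, 4, 0, 1]; VV[2]=max(VV[2],msg_vec) then VV[2][2]++ -> VV[2]=[0, 4, 3, 1]
Event 8: LOCAL 0: VV[0][0]++ -> VV[0]=[5, 1, 1, 0]
Event 9: LOCAL 3: VV[3][3]++ -> VV[3]=[4, 1, 1, 3]
Event 10: LOCAL 0: VV[0][0]++ -> VV[0]=[6, 1, 1, 0]
Event 2 stamp: [0, 1, 0, 0]
Event 8 stamp: [5, 1, 1, 0]
[0, 1, 0, 0] <= [5, 1, 1, 0]? True. Equal? False. Happens-before: True

Answer: yes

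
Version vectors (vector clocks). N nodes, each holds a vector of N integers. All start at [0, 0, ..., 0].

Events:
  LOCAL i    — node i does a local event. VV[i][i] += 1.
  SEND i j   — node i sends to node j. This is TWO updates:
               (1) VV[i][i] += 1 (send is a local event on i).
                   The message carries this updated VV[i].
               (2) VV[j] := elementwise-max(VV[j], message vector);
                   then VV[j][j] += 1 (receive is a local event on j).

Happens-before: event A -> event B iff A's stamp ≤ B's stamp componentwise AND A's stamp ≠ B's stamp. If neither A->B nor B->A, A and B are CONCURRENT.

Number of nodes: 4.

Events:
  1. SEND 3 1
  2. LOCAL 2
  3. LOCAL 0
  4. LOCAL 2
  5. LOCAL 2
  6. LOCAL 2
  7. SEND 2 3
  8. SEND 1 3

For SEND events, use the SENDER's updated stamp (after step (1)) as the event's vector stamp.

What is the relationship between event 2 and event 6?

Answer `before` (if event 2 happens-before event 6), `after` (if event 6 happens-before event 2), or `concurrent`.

Answer: before

Derivation:
Initial: VV[0]=[0, 0, 0, 0]
Initial: VV[1]=[0, 0, 0, 0]
Initial: VV[2]=[0, 0, 0, 0]
Initial: VV[3]=[0, 0, 0, 0]
Event 1: SEND 3->1: VV[3][3]++ -> VV[3]=[0, 0, 0, 1], msg_vec=[0, 0, 0, 1]; VV[1]=max(VV[1],msg_vec) then VV[1][1]++ -> VV[1]=[0, 1, 0, 1]
Event 2: LOCAL 2: VV[2][2]++ -> VV[2]=[0, 0, 1, 0]
Event 3: LOCAL 0: VV[0][0]++ -> VV[0]=[1, 0, 0, 0]
Event 4: LOCAL 2: VV[2][2]++ -> VV[2]=[0, 0, 2, 0]
Event 5: LOCAL 2: VV[2][2]++ -> VV[2]=[0, 0, 3, 0]
Event 6: LOCAL 2: VV[2][2]++ -> VV[2]=[0, 0, 4, 0]
Event 7: SEND 2->3: VV[2][2]++ -> VV[2]=[0, 0, 5, 0], msg_vec=[0, 0, 5, 0]; VV[3]=max(VV[3],msg_vec) then VV[3][3]++ -> VV[3]=[0, 0, 5, 2]
Event 8: SEND 1->3: VV[1][1]++ -> VV[1]=[0, 2, 0, 1], msg_vec=[0, 2, 0, 1]; VV[3]=max(VV[3],msg_vec) then VV[3][3]++ -> VV[3]=[0, 2, 5, 3]
Event 2 stamp: [0, 0, 1, 0]
Event 6 stamp: [0, 0, 4, 0]
[0, 0, 1, 0] <= [0, 0, 4, 0]? True
[0, 0, 4, 0] <= [0, 0, 1, 0]? False
Relation: before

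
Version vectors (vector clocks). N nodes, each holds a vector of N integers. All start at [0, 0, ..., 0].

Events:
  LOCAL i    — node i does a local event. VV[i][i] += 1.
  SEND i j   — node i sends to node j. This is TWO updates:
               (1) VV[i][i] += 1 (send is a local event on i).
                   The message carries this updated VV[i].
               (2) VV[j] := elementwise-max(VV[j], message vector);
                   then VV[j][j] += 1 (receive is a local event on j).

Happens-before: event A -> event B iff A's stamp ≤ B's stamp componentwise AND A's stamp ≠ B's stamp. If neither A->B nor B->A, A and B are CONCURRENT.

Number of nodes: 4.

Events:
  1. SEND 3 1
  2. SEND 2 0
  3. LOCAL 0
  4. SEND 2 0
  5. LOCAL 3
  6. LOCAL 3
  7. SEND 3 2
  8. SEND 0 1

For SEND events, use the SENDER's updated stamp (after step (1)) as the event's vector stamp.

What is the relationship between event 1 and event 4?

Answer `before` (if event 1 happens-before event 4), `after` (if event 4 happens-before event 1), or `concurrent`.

Answer: concurrent

Derivation:
Initial: VV[0]=[0, 0, 0, 0]
Initial: VV[1]=[0, 0, 0, 0]
Initial: VV[2]=[0, 0, 0, 0]
Initial: VV[3]=[0, 0, 0, 0]
Event 1: SEND 3->1: VV[3][3]++ -> VV[3]=[0, 0, 0, 1], msg_vec=[0, 0, 0, 1]; VV[1]=max(VV[1],msg_vec) then VV[1][1]++ -> VV[1]=[0, 1, 0, 1]
Event 2: SEND 2->0: VV[2][2]++ -> VV[2]=[0, 0, 1, 0], msg_vec=[0, 0, 1, 0]; VV[0]=max(VV[0],msg_vec) then VV[0][0]++ -> VV[0]=[1, 0, 1, 0]
Event 3: LOCAL 0: VV[0][0]++ -> VV[0]=[2, 0, 1, 0]
Event 4: SEND 2->0: VV[2][2]++ -> VV[2]=[0, 0, 2, 0], msg_vec=[0, 0, 2, 0]; VV[0]=max(VV[0],msg_vec) then VV[0][0]++ -> VV[0]=[3, 0, 2, 0]
Event 5: LOCAL 3: VV[3][3]++ -> VV[3]=[0, 0, 0, 2]
Event 6: LOCAL 3: VV[3][3]++ -> VV[3]=[0, 0, 0, 3]
Event 7: SEND 3->2: VV[3][3]++ -> VV[3]=[0, 0, 0, 4], msg_vec=[0, 0, 0, 4]; VV[2]=max(VV[2],msg_vec) then VV[2][2]++ -> VV[2]=[0, 0, 3, 4]
Event 8: SEND 0->1: VV[0][0]++ -> VV[0]=[4, 0, 2, 0], msg_vec=[4, 0, 2, 0]; VV[1]=max(VV[1],msg_vec) then VV[1][1]++ -> VV[1]=[4, 2, 2, 1]
Event 1 stamp: [0, 0, 0, 1]
Event 4 stamp: [0, 0, 2, 0]
[0, 0, 0, 1] <= [0, 0, 2, 0]? False
[0, 0, 2, 0] <= [0, 0, 0, 1]? False
Relation: concurrent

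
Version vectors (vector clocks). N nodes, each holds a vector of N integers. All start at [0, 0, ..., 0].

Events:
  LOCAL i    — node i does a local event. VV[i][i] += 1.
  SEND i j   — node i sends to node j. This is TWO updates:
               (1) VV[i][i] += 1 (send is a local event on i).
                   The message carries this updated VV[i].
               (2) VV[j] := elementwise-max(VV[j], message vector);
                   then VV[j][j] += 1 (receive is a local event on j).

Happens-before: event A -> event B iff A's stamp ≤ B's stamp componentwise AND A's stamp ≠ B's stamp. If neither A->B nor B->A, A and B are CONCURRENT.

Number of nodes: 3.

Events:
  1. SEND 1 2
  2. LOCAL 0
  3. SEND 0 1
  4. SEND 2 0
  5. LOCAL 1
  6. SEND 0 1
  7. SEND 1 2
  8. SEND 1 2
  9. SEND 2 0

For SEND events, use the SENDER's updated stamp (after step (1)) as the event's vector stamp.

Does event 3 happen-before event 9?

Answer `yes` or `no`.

Initial: VV[0]=[0, 0, 0]
Initial: VV[1]=[0, 0, 0]
Initial: VV[2]=[0, 0, 0]
Event 1: SEND 1->2: VV[1][1]++ -> VV[1]=[0, 1, 0], msg_vec=[0, 1, 0]; VV[2]=max(VV[2],msg_vec) then VV[2][2]++ -> VV[2]=[0, 1, 1]
Event 2: LOCAL 0: VV[0][0]++ -> VV[0]=[1, 0, 0]
Event 3: SEND 0->1: VV[0][0]++ -> VV[0]=[2, 0, 0], msg_vec=[2, 0, 0]; VV[1]=max(VV[1],msg_vec) then VV[1][1]++ -> VV[1]=[2, 2, 0]
Event 4: SEND 2->0: VV[2][2]++ -> VV[2]=[0, 1, 2], msg_vec=[0, 1, 2]; VV[0]=max(VV[0],msg_vec) then VV[0][0]++ -> VV[0]=[3, 1, 2]
Event 5: LOCAL 1: VV[1][1]++ -> VV[1]=[2, 3, 0]
Event 6: SEND 0->1: VV[0][0]++ -> VV[0]=[4, 1, 2], msg_vec=[4, 1, 2]; VV[1]=max(VV[1],msg_vec) then VV[1][1]++ -> VV[1]=[4, 4, 2]
Event 7: SEND 1->2: VV[1][1]++ -> VV[1]=[4, 5, 2], msg_vec=[4, 5, 2]; VV[2]=max(VV[2],msg_vec) then VV[2][2]++ -> VV[2]=[4, 5, 3]
Event 8: SEND 1->2: VV[1][1]++ -> VV[1]=[4, 6, 2], msg_vec=[4, 6, 2]; VV[2]=max(VV[2],msg_vec) then VV[2][2]++ -> VV[2]=[4, 6, 4]
Event 9: SEND 2->0: VV[2][2]++ -> VV[2]=[4, 6, 5], msg_vec=[4, 6, 5]; VV[0]=max(VV[0],msg_vec) then VV[0][0]++ -> VV[0]=[5, 6, 5]
Event 3 stamp: [2, 0, 0]
Event 9 stamp: [4, 6, 5]
[2, 0, 0] <= [4, 6, 5]? True. Equal? False. Happens-before: True

Answer: yes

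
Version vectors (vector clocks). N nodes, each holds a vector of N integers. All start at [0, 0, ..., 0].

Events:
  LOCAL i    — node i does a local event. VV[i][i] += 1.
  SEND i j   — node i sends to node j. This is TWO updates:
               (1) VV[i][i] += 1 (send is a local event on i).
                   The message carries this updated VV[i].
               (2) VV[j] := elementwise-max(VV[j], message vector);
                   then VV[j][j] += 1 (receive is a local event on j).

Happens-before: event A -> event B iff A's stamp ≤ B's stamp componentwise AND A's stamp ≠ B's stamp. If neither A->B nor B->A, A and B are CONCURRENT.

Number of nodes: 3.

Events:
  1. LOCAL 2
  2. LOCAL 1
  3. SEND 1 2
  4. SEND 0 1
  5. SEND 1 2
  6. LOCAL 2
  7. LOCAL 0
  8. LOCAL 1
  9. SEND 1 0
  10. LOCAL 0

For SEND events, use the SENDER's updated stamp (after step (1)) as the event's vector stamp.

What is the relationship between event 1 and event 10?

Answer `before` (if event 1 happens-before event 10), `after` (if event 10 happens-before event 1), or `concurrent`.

Initial: VV[0]=[0, 0, 0]
Initial: VV[1]=[0, 0, 0]
Initial: VV[2]=[0, 0, 0]
Event 1: LOCAL 2: VV[2][2]++ -> VV[2]=[0, 0, 1]
Event 2: LOCAL 1: VV[1][1]++ -> VV[1]=[0, 1, 0]
Event 3: SEND 1->2: VV[1][1]++ -> VV[1]=[0, 2, 0], msg_vec=[0, 2, 0]; VV[2]=max(VV[2],msg_vec) then VV[2][2]++ -> VV[2]=[0, 2, 2]
Event 4: SEND 0->1: VV[0][0]++ -> VV[0]=[1, 0, 0], msg_vec=[1, 0, 0]; VV[1]=max(VV[1],msg_vec) then VV[1][1]++ -> VV[1]=[1, 3, 0]
Event 5: SEND 1->2: VV[1][1]++ -> VV[1]=[1, 4, 0], msg_vec=[1, 4, 0]; VV[2]=max(VV[2],msg_vec) then VV[2][2]++ -> VV[2]=[1, 4, 3]
Event 6: LOCAL 2: VV[2][2]++ -> VV[2]=[1, 4, 4]
Event 7: LOCAL 0: VV[0][0]++ -> VV[0]=[2, 0, 0]
Event 8: LOCAL 1: VV[1][1]++ -> VV[1]=[1, 5, 0]
Event 9: SEND 1->0: VV[1][1]++ -> VV[1]=[1, 6, 0], msg_vec=[1, 6, 0]; VV[0]=max(VV[0],msg_vec) then VV[0][0]++ -> VV[0]=[3, 6, 0]
Event 10: LOCAL 0: VV[0][0]++ -> VV[0]=[4, 6, 0]
Event 1 stamp: [0, 0, 1]
Event 10 stamp: [4, 6, 0]
[0, 0, 1] <= [4, 6, 0]? False
[4, 6, 0] <= [0, 0, 1]? False
Relation: concurrent

Answer: concurrent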